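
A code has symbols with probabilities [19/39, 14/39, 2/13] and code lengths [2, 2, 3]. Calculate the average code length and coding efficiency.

Average length L = Σ p_i × l_i = 2.1538 bits
Entropy H = 1.4515 bits
Efficiency η = H/L × 100% = 67.39%


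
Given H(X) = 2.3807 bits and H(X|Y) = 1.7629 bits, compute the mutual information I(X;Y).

I(X;Y) = H(X) - H(X|Y)
I(X;Y) = 2.3807 - 1.7629 = 0.6178 bits


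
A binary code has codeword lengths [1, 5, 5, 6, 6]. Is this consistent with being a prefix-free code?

Kraft inequality: Σ 2^(-l_i) ≤ 1 for prefix-free code
Calculating: 2^(-1) + 2^(-5) + 2^(-5) + 2^(-6) + 2^(-6)
= 0.5 + 0.03125 + 0.03125 + 0.015625 + 0.015625
= 0.5938
Since 0.5938 ≤ 1, prefix-free code exists


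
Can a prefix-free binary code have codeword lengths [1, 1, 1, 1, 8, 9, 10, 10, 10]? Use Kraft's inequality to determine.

Kraft inequality: Σ 2^(-l_i) ≤ 1 for prefix-free code
Calculating: 2^(-1) + 2^(-1) + 2^(-1) + 2^(-1) + 2^(-8) + 2^(-9) + 2^(-10) + 2^(-10) + 2^(-10)
= 0.5 + 0.5 + 0.5 + 0.5 + 0.00390625 + 0.001953125 + 0.0009765625 + 0.0009765625 + 0.0009765625
= 2.0088
Since 2.0088 > 1, prefix-free code does not exist


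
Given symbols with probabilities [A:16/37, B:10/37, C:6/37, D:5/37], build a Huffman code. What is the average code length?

Huffman tree construction:
Combine smallest probabilities repeatedly
Resulting codes:
  A: 0 (length 1)
  B: 10 (length 2)
  C: 111 (length 3)
  D: 110 (length 3)
Average length = Σ p(s) × length(s) = 1.8649 bits


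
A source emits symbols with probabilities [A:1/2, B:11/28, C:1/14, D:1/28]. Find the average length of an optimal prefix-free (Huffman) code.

Huffman tree construction:
Combine smallest probabilities repeatedly
Resulting codes:
  A: 0 (length 1)
  B: 11 (length 2)
  C: 101 (length 3)
  D: 100 (length 3)
Average length = Σ p(s) × length(s) = 1.6071 bits


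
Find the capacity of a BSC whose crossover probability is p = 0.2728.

For BSC with error probability p:
C = 1 - H(p) where H(p) is binary entropy
H(0.2728) = -0.2728 × log₂(0.2728) - 0.7272 × log₂(0.7272)
H(p) = 0.8455
C = 1 - 0.8455 = 0.1545 bits/use


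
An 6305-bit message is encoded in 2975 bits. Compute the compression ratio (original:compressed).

Compression ratio = Original / Compressed
= 6305 / 2975 = 2.12:1


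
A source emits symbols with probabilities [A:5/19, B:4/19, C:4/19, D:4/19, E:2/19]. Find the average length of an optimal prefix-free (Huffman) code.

Huffman tree construction:
Combine smallest probabilities repeatedly
Resulting codes:
  A: 10 (length 2)
  B: 111 (length 3)
  C: 00 (length 2)
  D: 01 (length 2)
  E: 110 (length 3)
Average length = Σ p(s) × length(s) = 2.3158 bits


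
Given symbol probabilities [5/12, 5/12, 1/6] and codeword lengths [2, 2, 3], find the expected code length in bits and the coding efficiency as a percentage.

Average length L = Σ p_i × l_i = 2.1667 bits
Entropy H = 1.4834 bits
Efficiency η = H/L × 100% = 68.46%


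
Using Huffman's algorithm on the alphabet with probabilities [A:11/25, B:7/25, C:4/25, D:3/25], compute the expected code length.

Huffman tree construction:
Combine smallest probabilities repeatedly
Resulting codes:
  A: 0 (length 1)
  B: 10 (length 2)
  C: 111 (length 3)
  D: 110 (length 3)
Average length = Σ p(s) × length(s) = 1.8400 bits


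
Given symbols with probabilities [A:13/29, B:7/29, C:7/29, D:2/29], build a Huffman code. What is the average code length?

Huffman tree construction:
Combine smallest probabilities repeatedly
Resulting codes:
  A: 0 (length 1)
  B: 111 (length 3)
  C: 10 (length 2)
  D: 110 (length 3)
Average length = Σ p(s) × length(s) = 1.8621 bits


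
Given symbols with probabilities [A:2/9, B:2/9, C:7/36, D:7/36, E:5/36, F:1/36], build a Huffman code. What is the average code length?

Huffman tree construction:
Combine smallest probabilities repeatedly
Resulting codes:
  A: 01 (length 2)
  B: 10 (length 2)
  C: 111 (length 3)
  D: 00 (length 2)
  E: 1101 (length 4)
  F: 1100 (length 4)
Average length = Σ p(s) × length(s) = 2.5278 bits


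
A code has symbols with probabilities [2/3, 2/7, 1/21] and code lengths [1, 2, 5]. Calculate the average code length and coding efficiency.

Average length L = Σ p_i × l_i = 1.4762 bits
Entropy H = 1.1155 bits
Efficiency η = H/L × 100% = 75.57%


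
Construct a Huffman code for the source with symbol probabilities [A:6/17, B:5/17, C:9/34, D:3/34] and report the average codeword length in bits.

Huffman tree construction:
Combine smallest probabilities repeatedly
Resulting codes:
  A: 11 (length 2)
  B: 10 (length 2)
  C: 01 (length 2)
  D: 00 (length 2)
Average length = Σ p(s) × length(s) = 2.0000 bits


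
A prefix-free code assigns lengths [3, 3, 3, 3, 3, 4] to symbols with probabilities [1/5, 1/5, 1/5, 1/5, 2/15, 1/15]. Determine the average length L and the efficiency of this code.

Average length L = Σ p_i × l_i = 3.0667 bits
Entropy H = 2.5056 bits
Efficiency η = H/L × 100% = 81.70%


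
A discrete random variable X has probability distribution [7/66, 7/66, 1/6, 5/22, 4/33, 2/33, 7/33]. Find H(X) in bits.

H(X) = -Σ p(x) log₂ p(x)
  -7/66 × log₂(7/66) = 0.3433
  -7/66 × log₂(7/66) = 0.3433
  -1/6 × log₂(1/6) = 0.4308
  -5/22 × log₂(5/22) = 0.4858
  -4/33 × log₂(4/33) = 0.3690
  -2/33 × log₂(2/33) = 0.2451
  -7/33 × log₂(7/33) = 0.4745
H(X) = 2.6919 bits


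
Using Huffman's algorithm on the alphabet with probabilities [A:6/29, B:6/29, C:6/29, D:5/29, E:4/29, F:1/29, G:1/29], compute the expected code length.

Huffman tree construction:
Combine smallest probabilities repeatedly
Resulting codes:
  A: 111 (length 3)
  B: 00 (length 2)
  C: 01 (length 2)
  D: 110 (length 3)
  E: 101 (length 3)
  F: 1000 (length 4)
  G: 1001 (length 4)
Average length = Σ p(s) × length(s) = 2.6552 bits


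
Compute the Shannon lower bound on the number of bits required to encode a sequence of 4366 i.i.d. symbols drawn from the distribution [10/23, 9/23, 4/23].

Entropy H = 1.4910 bits/symbol
Minimum bits = H × n = 1.4910 × 4366
= 6509.77 bits


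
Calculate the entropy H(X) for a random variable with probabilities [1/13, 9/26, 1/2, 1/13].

H(X) = -Σ p(x) log₂ p(x)
  -1/13 × log₂(1/13) = 0.2846
  -9/26 × log₂(9/26) = 0.5298
  -1/2 × log₂(1/2) = 0.5000
  -1/13 × log₂(1/13) = 0.2846
H(X) = 1.5991 bits


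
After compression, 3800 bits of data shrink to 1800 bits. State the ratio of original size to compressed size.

Compression ratio = Original / Compressed
= 3800 / 1800 = 2.11:1


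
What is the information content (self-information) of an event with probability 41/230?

Information content I(x) = -log₂(p(x))
I = -log₂(41/230) = -log₂(0.1783)
I = 2.4879 bits


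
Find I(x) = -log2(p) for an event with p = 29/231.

Information content I(x) = -log₂(p(x))
I = -log₂(29/231) = -log₂(0.1255)
I = 2.9938 bits


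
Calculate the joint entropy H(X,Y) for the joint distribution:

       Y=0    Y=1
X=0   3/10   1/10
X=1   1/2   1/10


H(X,Y) = -Σ p(x,y) log₂ p(x,y)
  p(0,0)=3/10: -0.3000 × log₂(0.3000) = 0.5211
  p(0,1)=1/10: -0.1000 × log₂(0.1000) = 0.3322
  p(1,0)=1/2: -0.5000 × log₂(0.5000) = 0.5000
  p(1,1)=1/10: -0.1000 × log₂(0.1000) = 0.3322
H(X,Y) = 1.6855 bits


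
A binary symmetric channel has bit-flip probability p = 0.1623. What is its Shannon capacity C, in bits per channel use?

For BSC with error probability p:
C = 1 - H(p) where H(p) is binary entropy
H(0.1623) = -0.1623 × log₂(0.1623) - 0.8377 × log₂(0.8377)
H(p) = 0.6398
C = 1 - 0.6398 = 0.3602 bits/use


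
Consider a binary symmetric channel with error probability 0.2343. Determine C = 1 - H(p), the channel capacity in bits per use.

For BSC with error probability p:
C = 1 - H(p) where H(p) is binary entropy
H(0.2343) = -0.2343 × log₂(0.2343) - 0.7657 × log₂(0.7657)
H(p) = 0.7854
C = 1 - 0.7854 = 0.2146 bits/use


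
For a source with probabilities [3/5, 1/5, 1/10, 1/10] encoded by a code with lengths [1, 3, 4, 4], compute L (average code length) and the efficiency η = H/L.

Average length L = Σ p_i × l_i = 2.0000 bits
Entropy H = 1.5710 bits
Efficiency η = H/L × 100% = 78.55%


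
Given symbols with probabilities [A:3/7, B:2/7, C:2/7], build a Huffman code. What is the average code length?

Huffman tree construction:
Combine smallest probabilities repeatedly
Resulting codes:
  A: 0 (length 1)
  B: 10 (length 2)
  C: 11 (length 2)
Average length = Σ p(s) × length(s) = 1.5714 bits


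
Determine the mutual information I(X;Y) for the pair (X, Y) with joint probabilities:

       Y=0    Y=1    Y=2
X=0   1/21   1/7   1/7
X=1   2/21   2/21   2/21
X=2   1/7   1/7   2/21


H(X) = 1.5751, H(Y) = 1.5751, H(X,Y) = 3.1057
I(X;Y) = H(X) + H(Y) - H(X,Y) = 0.0446 bits


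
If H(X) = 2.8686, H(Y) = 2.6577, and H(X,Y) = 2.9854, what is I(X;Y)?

I(X;Y) = H(X) + H(Y) - H(X,Y)
I(X;Y) = 2.8686 + 2.6577 - 2.9854 = 2.5409 bits


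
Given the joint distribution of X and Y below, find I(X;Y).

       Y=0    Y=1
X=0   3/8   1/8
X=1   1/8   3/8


H(X) = 1.0000, H(Y) = 1.0000, H(X,Y) = 1.8113
I(X;Y) = H(X) + H(Y) - H(X,Y) = 0.1887 bits


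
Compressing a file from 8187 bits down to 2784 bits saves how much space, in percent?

Space savings = (1 - Compressed/Original) × 100%
= (1 - 2784/8187) × 100%
= 65.99%


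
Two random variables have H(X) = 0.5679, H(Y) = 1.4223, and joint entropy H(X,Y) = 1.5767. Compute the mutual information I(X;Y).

I(X;Y) = H(X) + H(Y) - H(X,Y)
I(X;Y) = 0.5679 + 1.4223 - 1.5767 = 0.4135 bits


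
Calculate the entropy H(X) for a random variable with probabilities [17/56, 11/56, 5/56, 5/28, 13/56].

H(X) = -Σ p(x) log₂ p(x)
  -17/56 × log₂(17/56) = 0.5221
  -11/56 × log₂(11/56) = 0.4612
  -5/56 × log₂(5/56) = 0.3112
  -5/28 × log₂(5/28) = 0.4438
  -13/56 × log₂(13/56) = 0.4891
H(X) = 2.2274 bits


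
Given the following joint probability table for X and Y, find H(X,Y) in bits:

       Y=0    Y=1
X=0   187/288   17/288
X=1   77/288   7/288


H(X,Y) = -Σ p(x,y) log₂ p(x,y)
  p(0,0)=187/288: -0.6493 × log₂(0.6493) = 0.4045
  p(0,1)=17/288: -0.0590 × log₂(0.0590) = 0.2410
  p(1,0)=77/288: -0.2674 × log₂(0.2674) = 0.5088
  p(1,1)=7/288: -0.0243 × log₂(0.0243) = 0.1303
H(X,Y) = 1.2847 bits


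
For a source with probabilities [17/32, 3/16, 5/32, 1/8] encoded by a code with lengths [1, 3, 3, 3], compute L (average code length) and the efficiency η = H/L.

Average length L = Σ p_i × l_i = 1.9375 bits
Entropy H = 1.7311 bits
Efficiency η = H/L × 100% = 89.34%


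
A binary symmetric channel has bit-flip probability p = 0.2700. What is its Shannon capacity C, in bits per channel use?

For BSC with error probability p:
C = 1 - H(p) where H(p) is binary entropy
H(0.2700) = -0.2700 × log₂(0.2700) - 0.7300 × log₂(0.7300)
H(p) = 0.8415
C = 1 - 0.8415 = 0.1585 bits/use


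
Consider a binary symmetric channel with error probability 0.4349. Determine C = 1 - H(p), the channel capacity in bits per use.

For BSC with error probability p:
C = 1 - H(p) where H(p) is binary entropy
H(0.4349) = -0.4349 × log₂(0.4349) - 0.5651 × log₂(0.5651)
H(p) = 0.9877
C = 1 - 0.9877 = 0.0123 bits/use


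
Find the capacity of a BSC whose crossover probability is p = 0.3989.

For BSC with error probability p:
C = 1 - H(p) where H(p) is binary entropy
H(0.3989) = -0.3989 × log₂(0.3989) - 0.6011 × log₂(0.6011)
H(p) = 0.9703
C = 1 - 0.9703 = 0.0297 bits/use


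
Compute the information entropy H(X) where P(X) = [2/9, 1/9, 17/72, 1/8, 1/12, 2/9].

H(X) = -Σ p(x) log₂ p(x)
  -2/9 × log₂(2/9) = 0.4822
  -1/9 × log₂(1/9) = 0.3522
  -17/72 × log₂(17/72) = 0.4917
  -1/8 × log₂(1/8) = 0.3750
  -1/12 × log₂(1/12) = 0.2987
  -2/9 × log₂(2/9) = 0.4822
H(X) = 2.4821 bits


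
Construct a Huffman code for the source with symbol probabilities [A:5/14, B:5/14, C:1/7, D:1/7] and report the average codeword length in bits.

Huffman tree construction:
Combine smallest probabilities repeatedly
Resulting codes:
  A: 11 (length 2)
  B: 0 (length 1)
  C: 100 (length 3)
  D: 101 (length 3)
Average length = Σ p(s) × length(s) = 1.9286 bits


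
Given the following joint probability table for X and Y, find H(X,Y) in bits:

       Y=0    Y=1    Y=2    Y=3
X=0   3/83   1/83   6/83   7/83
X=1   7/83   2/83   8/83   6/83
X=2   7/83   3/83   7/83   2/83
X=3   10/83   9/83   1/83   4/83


H(X,Y) = -Σ p(x,y) log₂ p(x,y)
  p(0,0)=3/83: -0.0361 × log₂(0.0361) = 0.1731
  p(0,1)=1/83: -0.0120 × log₂(0.0120) = 0.0768
  p(0,2)=6/83: -0.0723 × log₂(0.0723) = 0.2740
  p(0,3)=7/83: -0.0843 × log₂(0.0843) = 0.3009
  p(1,0)=7/83: -0.0843 × log₂(0.0843) = 0.3009
  p(1,1)=2/83: -0.0241 × log₂(0.0241) = 0.1295
  p(1,2)=8/83: -0.0964 × log₂(0.0964) = 0.3253
  p(1,3)=6/83: -0.0723 × log₂(0.0723) = 0.2740
  p(2,0)=7/83: -0.0843 × log₂(0.0843) = 0.3009
  p(2,1)=3/83: -0.0361 × log₂(0.0361) = 0.1731
  p(2,2)=7/83: -0.0843 × log₂(0.0843) = 0.3009
  p(2,3)=2/83: -0.0241 × log₂(0.0241) = 0.1295
  p(3,0)=10/83: -0.1205 × log₂(0.1205) = 0.3678
  p(3,1)=9/83: -0.1084 × log₂(0.1084) = 0.3475
  p(3,2)=1/83: -0.0120 × log₂(0.0120) = 0.0768
  p(3,3)=4/83: -0.0482 × log₂(0.0482) = 0.2108
H(X,Y) = 3.7620 bits


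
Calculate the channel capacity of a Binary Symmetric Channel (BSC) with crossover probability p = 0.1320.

For BSC with error probability p:
C = 1 - H(p) where H(p) is binary entropy
H(0.1320) = -0.1320 × log₂(0.1320) - 0.8680 × log₂(0.8680)
H(p) = 0.5629
C = 1 - 0.5629 = 0.4371 bits/use


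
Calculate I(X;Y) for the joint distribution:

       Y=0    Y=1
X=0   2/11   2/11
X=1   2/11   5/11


H(X) = 0.9457, H(Y) = 0.9457, H(X,Y) = 1.8586
I(X;Y) = H(X) + H(Y) - H(X,Y) = 0.0328 bits


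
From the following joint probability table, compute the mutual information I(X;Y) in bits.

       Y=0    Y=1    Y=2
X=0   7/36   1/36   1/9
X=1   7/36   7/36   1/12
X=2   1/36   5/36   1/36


H(X) = 1.4989, H(Y) = 1.5391, H(X,Y) = 2.8555
I(X;Y) = H(X) + H(Y) - H(X,Y) = 0.1825 bits


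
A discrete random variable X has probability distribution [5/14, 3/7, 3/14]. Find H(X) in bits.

H(X) = -Σ p(x) log₂ p(x)
  -5/14 × log₂(5/14) = 0.5305
  -3/7 × log₂(3/7) = 0.5239
  -3/14 × log₂(3/14) = 0.4762
H(X) = 1.5306 bits


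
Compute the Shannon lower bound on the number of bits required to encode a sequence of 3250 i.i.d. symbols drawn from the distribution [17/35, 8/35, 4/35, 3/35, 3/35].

Entropy H = 1.9580 bits/symbol
Minimum bits = H × n = 1.9580 × 3250
= 6363.34 bits


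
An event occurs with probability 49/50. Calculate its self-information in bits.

Information content I(x) = -log₂(p(x))
I = -log₂(49/50) = -log₂(0.9800)
I = 0.0291 bits


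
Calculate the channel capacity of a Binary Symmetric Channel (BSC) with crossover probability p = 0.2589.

For BSC with error probability p:
C = 1 - H(p) where H(p) is binary entropy
H(0.2589) = -0.2589 × log₂(0.2589) - 0.7411 × log₂(0.7411)
H(p) = 0.8251
C = 1 - 0.8251 = 0.1749 bits/use


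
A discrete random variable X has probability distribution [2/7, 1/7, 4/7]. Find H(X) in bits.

H(X) = -Σ p(x) log₂ p(x)
  -2/7 × log₂(2/7) = 0.5164
  -1/7 × log₂(1/7) = 0.4011
  -4/7 × log₂(4/7) = 0.4613
H(X) = 1.3788 bits


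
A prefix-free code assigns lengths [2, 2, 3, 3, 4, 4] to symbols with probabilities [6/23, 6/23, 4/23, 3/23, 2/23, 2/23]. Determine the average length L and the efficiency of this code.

Average length L = Σ p_i × l_i = 2.6522 bits
Entropy H = 2.4464 bits
Efficiency η = H/L × 100% = 92.24%


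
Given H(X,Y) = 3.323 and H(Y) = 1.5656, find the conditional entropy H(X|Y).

Chain rule: H(X,Y) = H(X|Y) + H(Y)
H(X|Y) = H(X,Y) - H(Y) = 3.323 - 1.5656 = 1.7574 bits


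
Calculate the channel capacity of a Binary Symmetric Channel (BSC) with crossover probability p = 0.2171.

For BSC with error probability p:
C = 1 - H(p) where H(p) is binary entropy
H(0.2171) = -0.2171 × log₂(0.2171) - 0.7829 × log₂(0.7829)
H(p) = 0.7548
C = 1 - 0.7548 = 0.2452 bits/use


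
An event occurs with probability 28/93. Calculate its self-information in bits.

Information content I(x) = -log₂(p(x))
I = -log₂(28/93) = -log₂(0.3011)
I = 1.7318 bits


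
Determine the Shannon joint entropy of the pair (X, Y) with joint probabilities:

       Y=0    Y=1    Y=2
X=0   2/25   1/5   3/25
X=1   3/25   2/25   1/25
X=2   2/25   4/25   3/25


H(X,Y) = -Σ p(x,y) log₂ p(x,y)
  p(0,0)=2/25: -0.0800 × log₂(0.0800) = 0.2915
  p(0,1)=1/5: -0.2000 × log₂(0.2000) = 0.4644
  p(0,2)=3/25: -0.1200 × log₂(0.1200) = 0.3671
  p(1,0)=3/25: -0.1200 × log₂(0.1200) = 0.3671
  p(1,1)=2/25: -0.0800 × log₂(0.0800) = 0.2915
  p(1,2)=1/25: -0.0400 × log₂(0.0400) = 0.1858
  p(2,0)=2/25: -0.0800 × log₂(0.0800) = 0.2915
  p(2,1)=4/25: -0.1600 × log₂(0.1600) = 0.4230
  p(2,2)=3/25: -0.1200 × log₂(0.1200) = 0.3671
H(X,Y) = 3.0489 bits


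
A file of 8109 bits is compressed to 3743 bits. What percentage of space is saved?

Space savings = (1 - Compressed/Original) × 100%
= (1 - 3743/8109) × 100%
= 53.84%


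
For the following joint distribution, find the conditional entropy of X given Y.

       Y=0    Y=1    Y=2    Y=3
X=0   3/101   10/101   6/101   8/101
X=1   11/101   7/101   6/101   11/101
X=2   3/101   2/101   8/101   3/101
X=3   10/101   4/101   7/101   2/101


H(X|Y) = Σ_y p(y) H(X|Y=y)
  p(Y=0) = 27/101, H(X|Y=0) = 1.7629
  p(Y=1) = 23/101, H(X|Y=1) = 1.7901
  p(Y=2) = 27/101, H(X|Y=2) = 1.9893
  p(Y=3) = 24/101, H(X|Y=3) = 1.7179
H(X|Y) = 0.2673×1.7629 + 0.2277×1.7901 + 0.2673×1.9893 + 0.2376×1.7179 = 1.8189 bits


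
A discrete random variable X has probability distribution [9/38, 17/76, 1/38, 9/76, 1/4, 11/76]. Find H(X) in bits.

H(X) = -Σ p(x) log₂ p(x)
  -9/38 × log₂(9/38) = 0.4922
  -17/76 × log₂(17/76) = 0.4833
  -1/38 × log₂(1/38) = 0.1381
  -9/76 × log₂(9/76) = 0.3645
  -1/4 × log₂(1/4) = 0.5000
  -11/76 × log₂(11/76) = 0.4036
H(X) = 2.3816 bits


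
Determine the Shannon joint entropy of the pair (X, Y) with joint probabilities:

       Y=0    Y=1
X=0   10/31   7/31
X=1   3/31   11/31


H(X,Y) = -Σ p(x,y) log₂ p(x,y)
  p(0,0)=10/31: -0.3226 × log₂(0.3226) = 0.5265
  p(0,1)=7/31: -0.2258 × log₂(0.2258) = 0.4848
  p(1,0)=3/31: -0.0968 × log₂(0.0968) = 0.3261
  p(1,1)=11/31: -0.3548 × log₂(0.3548) = 0.5304
H(X,Y) = 1.8678 bits


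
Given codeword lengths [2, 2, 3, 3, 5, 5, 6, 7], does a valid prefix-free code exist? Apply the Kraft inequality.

Kraft inequality: Σ 2^(-l_i) ≤ 1 for prefix-free code
Calculating: 2^(-2) + 2^(-2) + 2^(-3) + 2^(-3) + 2^(-5) + 2^(-5) + 2^(-6) + 2^(-7)
= 0.25 + 0.25 + 0.125 + 0.125 + 0.03125 + 0.03125 + 0.015625 + 0.0078125
= 0.8359
Since 0.8359 ≤ 1, prefix-free code exists


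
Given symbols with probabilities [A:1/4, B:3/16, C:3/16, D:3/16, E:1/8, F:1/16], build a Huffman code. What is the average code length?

Huffman tree construction:
Combine smallest probabilities repeatedly
Resulting codes:
  A: 10 (length 2)
  B: 110 (length 3)
  C: 111 (length 3)
  D: 00 (length 2)
  E: 011 (length 3)
  F: 010 (length 3)
Average length = Σ p(s) × length(s) = 2.5625 bits


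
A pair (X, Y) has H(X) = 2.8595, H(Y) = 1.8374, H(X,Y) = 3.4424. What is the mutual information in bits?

I(X;Y) = H(X) + H(Y) - H(X,Y)
I(X;Y) = 2.8595 + 1.8374 - 3.4424 = 1.2545 bits


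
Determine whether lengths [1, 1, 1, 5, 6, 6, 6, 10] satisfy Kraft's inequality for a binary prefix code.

Kraft inequality: Σ 2^(-l_i) ≤ 1 for prefix-free code
Calculating: 2^(-1) + 2^(-1) + 2^(-1) + 2^(-5) + 2^(-6) + 2^(-6) + 2^(-6) + 2^(-10)
= 0.5 + 0.5 + 0.5 + 0.03125 + 0.015625 + 0.015625 + 0.015625 + 0.0009765625
= 1.5791
Since 1.5791 > 1, prefix-free code does not exist


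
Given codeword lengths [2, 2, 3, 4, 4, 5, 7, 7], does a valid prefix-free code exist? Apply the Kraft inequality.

Kraft inequality: Σ 2^(-l_i) ≤ 1 for prefix-free code
Calculating: 2^(-2) + 2^(-2) + 2^(-3) + 2^(-4) + 2^(-4) + 2^(-5) + 2^(-7) + 2^(-7)
= 0.25 + 0.25 + 0.125 + 0.0625 + 0.0625 + 0.03125 + 0.0078125 + 0.0078125
= 0.7969
Since 0.7969 ≤ 1, prefix-free code exists


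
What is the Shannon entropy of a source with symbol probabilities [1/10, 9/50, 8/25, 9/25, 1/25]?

H(X) = -Σ p(x) log₂ p(x)
  -1/10 × log₂(1/10) = 0.3322
  -9/50 × log₂(9/50) = 0.4453
  -8/25 × log₂(8/25) = 0.5260
  -9/25 × log₂(9/25) = 0.5306
  -1/25 × log₂(1/25) = 0.1858
H(X) = 2.0199 bits


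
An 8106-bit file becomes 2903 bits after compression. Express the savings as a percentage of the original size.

Space savings = (1 - Compressed/Original) × 100%
= (1 - 2903/8106) × 100%
= 64.19%


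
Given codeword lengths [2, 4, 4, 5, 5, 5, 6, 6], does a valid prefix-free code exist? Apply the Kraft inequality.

Kraft inequality: Σ 2^(-l_i) ≤ 1 for prefix-free code
Calculating: 2^(-2) + 2^(-4) + 2^(-4) + 2^(-5) + 2^(-5) + 2^(-5) + 2^(-6) + 2^(-6)
= 0.25 + 0.0625 + 0.0625 + 0.03125 + 0.03125 + 0.03125 + 0.015625 + 0.015625
= 0.5000
Since 0.5000 ≤ 1, prefix-free code exists


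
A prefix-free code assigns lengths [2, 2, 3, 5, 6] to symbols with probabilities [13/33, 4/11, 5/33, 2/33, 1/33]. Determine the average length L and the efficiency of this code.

Average length L = Σ p_i × l_i = 2.4545 bits
Entropy H = 1.8706 bits
Efficiency η = H/L × 100% = 76.21%


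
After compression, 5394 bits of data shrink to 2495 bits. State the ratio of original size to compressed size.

Compression ratio = Original / Compressed
= 5394 / 2495 = 2.16:1


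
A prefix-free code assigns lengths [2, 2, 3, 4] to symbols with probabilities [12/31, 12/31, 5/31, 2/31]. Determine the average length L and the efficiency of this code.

Average length L = Σ p_i × l_i = 2.2903 bits
Entropy H = 1.7397 bits
Efficiency η = H/L × 100% = 75.96%


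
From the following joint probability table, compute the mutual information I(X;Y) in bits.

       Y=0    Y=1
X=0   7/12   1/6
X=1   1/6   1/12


H(X) = 0.8113, H(Y) = 0.8113, H(X,Y) = 1.6140
I(X;Y) = H(X) + H(Y) - H(X,Y) = 0.0086 bits


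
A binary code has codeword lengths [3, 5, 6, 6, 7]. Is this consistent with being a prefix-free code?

Kraft inequality: Σ 2^(-l_i) ≤ 1 for prefix-free code
Calculating: 2^(-3) + 2^(-5) + 2^(-6) + 2^(-6) + 2^(-7)
= 0.125 + 0.03125 + 0.015625 + 0.015625 + 0.0078125
= 0.1953
Since 0.1953 ≤ 1, prefix-free code exists


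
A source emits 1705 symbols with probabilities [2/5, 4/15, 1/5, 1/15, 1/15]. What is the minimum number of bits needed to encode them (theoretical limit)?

Entropy H = 2.0226 bits/symbol
Minimum bits = H × n = 2.0226 × 1705
= 3448.50 bits


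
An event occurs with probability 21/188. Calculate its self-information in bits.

Information content I(x) = -log₂(p(x))
I = -log₂(21/188) = -log₂(0.1117)
I = 3.1623 bits


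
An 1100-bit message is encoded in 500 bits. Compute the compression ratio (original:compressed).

Compression ratio = Original / Compressed
= 1100 / 500 = 2.20:1


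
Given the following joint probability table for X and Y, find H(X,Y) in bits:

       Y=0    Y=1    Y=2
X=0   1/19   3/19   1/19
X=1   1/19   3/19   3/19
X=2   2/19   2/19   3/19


H(X,Y) = -Σ p(x,y) log₂ p(x,y)
  p(0,0)=1/19: -0.0526 × log₂(0.0526) = 0.2236
  p(0,1)=3/19: -0.1579 × log₂(0.1579) = 0.4205
  p(0,2)=1/19: -0.0526 × log₂(0.0526) = 0.2236
  p(1,0)=1/19: -0.0526 × log₂(0.0526) = 0.2236
  p(1,1)=3/19: -0.1579 × log₂(0.1579) = 0.4205
  p(1,2)=3/19: -0.1579 × log₂(0.1579) = 0.4205
  p(2,0)=2/19: -0.1053 × log₂(0.1053) = 0.3419
  p(2,1)=2/19: -0.1053 × log₂(0.1053) = 0.3419
  p(2,2)=3/19: -0.1579 × log₂(0.1579) = 0.4205
H(X,Y) = 3.0364 bits


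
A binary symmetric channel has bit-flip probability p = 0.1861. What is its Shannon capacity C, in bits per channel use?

For BSC with error probability p:
C = 1 - H(p) where H(p) is binary entropy
H(0.1861) = -0.1861 × log₂(0.1861) - 0.8139 × log₂(0.8139)
H(p) = 0.6932
C = 1 - 0.6932 = 0.3068 bits/use


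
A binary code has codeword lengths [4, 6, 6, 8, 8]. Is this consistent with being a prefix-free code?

Kraft inequality: Σ 2^(-l_i) ≤ 1 for prefix-free code
Calculating: 2^(-4) + 2^(-6) + 2^(-6) + 2^(-8) + 2^(-8)
= 0.0625 + 0.015625 + 0.015625 + 0.00390625 + 0.00390625
= 0.1016
Since 0.1016 ≤ 1, prefix-free code exists


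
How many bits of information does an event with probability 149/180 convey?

Information content I(x) = -log₂(p(x))
I = -log₂(149/180) = -log₂(0.8278)
I = 0.2727 bits


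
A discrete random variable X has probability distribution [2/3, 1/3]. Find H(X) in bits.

H(X) = -Σ p(x) log₂ p(x)
  -2/3 × log₂(2/3) = 0.3900
  -1/3 × log₂(1/3) = 0.5283
H(X) = 0.9183 bits


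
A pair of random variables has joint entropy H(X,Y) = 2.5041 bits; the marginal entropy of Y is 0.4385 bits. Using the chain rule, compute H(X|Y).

Chain rule: H(X,Y) = H(X|Y) + H(Y)
H(X|Y) = H(X,Y) - H(Y) = 2.5041 - 0.4385 = 2.0656 bits


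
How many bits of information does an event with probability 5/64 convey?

Information content I(x) = -log₂(p(x))
I = -log₂(5/64) = -log₂(0.0781)
I = 3.6781 bits


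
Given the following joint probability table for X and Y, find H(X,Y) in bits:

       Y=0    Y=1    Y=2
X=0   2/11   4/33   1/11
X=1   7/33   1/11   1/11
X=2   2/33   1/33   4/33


H(X,Y) = -Σ p(x,y) log₂ p(x,y)
  p(0,0)=2/11: -0.1818 × log₂(0.1818) = 0.4472
  p(0,1)=4/33: -0.1212 × log₂(0.1212) = 0.3690
  p(0,2)=1/11: -0.0909 × log₂(0.0909) = 0.3145
  p(1,0)=7/33: -0.2121 × log₂(0.2121) = 0.4745
  p(1,1)=1/11: -0.0909 × log₂(0.0909) = 0.3145
  p(1,2)=1/11: -0.0909 × log₂(0.0909) = 0.3145
  p(2,0)=2/33: -0.0606 × log₂(0.0606) = 0.2451
  p(2,1)=1/33: -0.0303 × log₂(0.0303) = 0.1529
  p(2,2)=4/33: -0.1212 × log₂(0.1212) = 0.3690
H(X,Y) = 3.0012 bits


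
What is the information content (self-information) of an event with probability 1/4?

Information content I(x) = -log₂(p(x))
I = -log₂(1/4) = -log₂(0.2500)
I = 2.0000 bits


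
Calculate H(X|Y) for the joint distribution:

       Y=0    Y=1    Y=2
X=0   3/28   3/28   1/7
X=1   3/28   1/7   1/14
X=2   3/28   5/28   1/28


H(X|Y) = Σ_y p(y) H(X|Y=y)
  p(Y=0) = 9/28, H(X|Y=0) = 1.5850
  p(Y=1) = 3/7, H(X|Y=1) = 1.5546
  p(Y=2) = 1/4, H(X|Y=2) = 1.3788
H(X|Y) = 0.3214×1.5850 + 0.4286×1.5546 + 0.2500×1.3788 = 1.5204 bits


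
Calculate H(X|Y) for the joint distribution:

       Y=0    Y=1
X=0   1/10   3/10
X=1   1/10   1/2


H(X|Y) = Σ_y p(y) H(X|Y=y)
  p(Y=0) = 1/5, H(X|Y=0) = 1.0000
  p(Y=1) = 4/5, H(X|Y=1) = 0.9544
H(X|Y) = 0.2000×1.0000 + 0.8000×0.9544 = 0.9635 bits


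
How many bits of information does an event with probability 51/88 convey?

Information content I(x) = -log₂(p(x))
I = -log₂(51/88) = -log₂(0.5795)
I = 0.7870 bits


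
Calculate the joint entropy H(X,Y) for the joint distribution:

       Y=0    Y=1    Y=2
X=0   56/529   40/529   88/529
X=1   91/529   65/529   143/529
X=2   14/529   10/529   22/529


H(X,Y) = -Σ p(x,y) log₂ p(x,y)
  p(0,0)=56/529: -0.1059 × log₂(0.1059) = 0.3430
  p(0,1)=40/529: -0.0756 × log₂(0.0756) = 0.2817
  p(0,2)=88/529: -0.1664 × log₂(0.1664) = 0.4305
  p(1,0)=91/529: -0.1720 × log₂(0.1720) = 0.4368
  p(1,1)=65/529: -0.1229 × log₂(0.1229) = 0.3717
  p(1,2)=143/529: -0.2703 × log₂(0.2703) = 0.5102
  p(2,0)=14/529: -0.0265 × log₂(0.0265) = 0.1387
  p(2,1)=10/529: -0.0189 × log₂(0.0189) = 0.1082
  p(2,2)=22/529: -0.0416 × log₂(0.0416) = 0.1908
H(X,Y) = 2.8114 bits


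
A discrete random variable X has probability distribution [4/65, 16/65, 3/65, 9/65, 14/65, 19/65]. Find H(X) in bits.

H(X) = -Σ p(x) log₂ p(x)
  -4/65 × log₂(4/65) = 0.2475
  -16/65 × log₂(16/65) = 0.4978
  -3/65 × log₂(3/65) = 0.2048
  -9/65 × log₂(9/65) = 0.3950
  -14/65 × log₂(14/65) = 0.4771
  -19/65 × log₂(19/65) = 0.5187
H(X) = 2.3409 bits


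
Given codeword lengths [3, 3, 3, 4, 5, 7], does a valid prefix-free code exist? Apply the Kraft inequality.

Kraft inequality: Σ 2^(-l_i) ≤ 1 for prefix-free code
Calculating: 2^(-3) + 2^(-3) + 2^(-3) + 2^(-4) + 2^(-5) + 2^(-7)
= 0.125 + 0.125 + 0.125 + 0.0625 + 0.03125 + 0.0078125
= 0.4766
Since 0.4766 ≤ 1, prefix-free code exists


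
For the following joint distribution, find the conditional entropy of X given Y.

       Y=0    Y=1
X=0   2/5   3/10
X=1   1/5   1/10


H(X|Y) = Σ_y p(y) H(X|Y=y)
  p(Y=0) = 3/5, H(X|Y=0) = 0.9183
  p(Y=1) = 2/5, H(X|Y=1) = 0.8113
H(X|Y) = 0.6000×0.9183 + 0.4000×0.8113 = 0.8755 bits


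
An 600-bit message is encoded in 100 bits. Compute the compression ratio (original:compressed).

Compression ratio = Original / Compressed
= 600 / 100 = 6.00:1


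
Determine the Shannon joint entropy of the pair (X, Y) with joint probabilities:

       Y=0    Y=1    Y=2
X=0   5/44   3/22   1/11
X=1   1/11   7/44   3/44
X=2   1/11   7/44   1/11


H(X,Y) = -Σ p(x,y) log₂ p(x,y)
  p(0,0)=5/44: -0.1136 × log₂(0.1136) = 0.3565
  p(0,1)=3/22: -0.1364 × log₂(0.1364) = 0.3920
  p(0,2)=1/11: -0.0909 × log₂(0.0909) = 0.3145
  p(1,0)=1/11: -0.0909 × log₂(0.0909) = 0.3145
  p(1,1)=7/44: -0.1591 × log₂(0.1591) = 0.4219
  p(1,2)=3/44: -0.0682 × log₂(0.0682) = 0.2642
  p(2,0)=1/11: -0.0909 × log₂(0.0909) = 0.3145
  p(2,1)=7/44: -0.1591 × log₂(0.1591) = 0.4219
  p(2,2)=1/11: -0.0909 × log₂(0.0909) = 0.3145
H(X,Y) = 3.1145 bits


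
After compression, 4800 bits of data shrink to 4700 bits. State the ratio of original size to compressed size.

Compression ratio = Original / Compressed
= 4800 / 4700 = 1.02:1


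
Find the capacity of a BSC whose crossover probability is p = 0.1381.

For BSC with error probability p:
C = 1 - H(p) where H(p) is binary entropy
H(0.1381) = -0.1381 × log₂(0.1381) - 0.8619 × log₂(0.8619)
H(p) = 0.5792
C = 1 - 0.5792 = 0.4208 bits/use


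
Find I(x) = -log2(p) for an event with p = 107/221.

Information content I(x) = -log₂(p(x))
I = -log₂(107/221) = -log₂(0.4842)
I = 1.0464 bits


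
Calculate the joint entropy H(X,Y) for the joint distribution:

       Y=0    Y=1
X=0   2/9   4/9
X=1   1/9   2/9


H(X,Y) = -Σ p(x,y) log₂ p(x,y)
  p(0,0)=2/9: -0.2222 × log₂(0.2222) = 0.4822
  p(0,1)=4/9: -0.4444 × log₂(0.4444) = 0.5200
  p(1,0)=1/9: -0.1111 × log₂(0.1111) = 0.3522
  p(1,1)=2/9: -0.2222 × log₂(0.2222) = 0.4822
H(X,Y) = 1.8366 bits


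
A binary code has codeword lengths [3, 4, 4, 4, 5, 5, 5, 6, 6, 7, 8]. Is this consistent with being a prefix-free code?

Kraft inequality: Σ 2^(-l_i) ≤ 1 for prefix-free code
Calculating: 2^(-3) + 2^(-4) + 2^(-4) + 2^(-4) + 2^(-5) + 2^(-5) + 2^(-5) + 2^(-6) + 2^(-6) + 2^(-7) + 2^(-8)
= 0.125 + 0.0625 + 0.0625 + 0.0625 + 0.03125 + 0.03125 + 0.03125 + 0.015625 + 0.015625 + 0.0078125 + 0.00390625
= 0.4492
Since 0.4492 ≤ 1, prefix-free code exists


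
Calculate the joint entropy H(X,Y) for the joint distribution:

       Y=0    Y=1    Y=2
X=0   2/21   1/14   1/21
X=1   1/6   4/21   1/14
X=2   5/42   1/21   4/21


H(X,Y) = -Σ p(x,y) log₂ p(x,y)
  p(0,0)=2/21: -0.0952 × log₂(0.0952) = 0.3231
  p(0,1)=1/14: -0.0714 × log₂(0.0714) = 0.2720
  p(0,2)=1/21: -0.0476 × log₂(0.0476) = 0.2092
  p(1,0)=1/6: -0.1667 × log₂(0.1667) = 0.4308
  p(1,1)=4/21: -0.1905 × log₂(0.1905) = 0.4557
  p(1,2)=1/14: -0.0714 × log₂(0.0714) = 0.2720
  p(2,0)=5/42: -0.1190 × log₂(0.1190) = 0.3655
  p(2,1)=1/21: -0.0476 × log₂(0.0476) = 0.2092
  p(2,2)=4/21: -0.1905 × log₂(0.1905) = 0.4557
H(X,Y) = 2.9930 bits


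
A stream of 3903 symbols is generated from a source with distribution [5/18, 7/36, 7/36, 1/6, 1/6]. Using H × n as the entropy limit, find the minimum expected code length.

Entropy H = 2.2938 bits/symbol
Minimum bits = H × n = 2.2938 × 3903
= 8952.56 bits


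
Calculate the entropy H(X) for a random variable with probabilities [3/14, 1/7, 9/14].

H(X) = -Σ p(x) log₂ p(x)
  -3/14 × log₂(3/14) = 0.4762
  -1/7 × log₂(1/7) = 0.4011
  -9/14 × log₂(9/14) = 0.4098
H(X) = 1.2871 bits


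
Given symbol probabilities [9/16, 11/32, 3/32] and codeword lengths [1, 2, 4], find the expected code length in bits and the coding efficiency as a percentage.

Average length L = Σ p_i × l_i = 1.6250 bits
Entropy H = 1.3166 bits
Efficiency η = H/L × 100% = 81.02%


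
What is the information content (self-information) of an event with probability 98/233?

Information content I(x) = -log₂(p(x))
I = -log₂(98/233) = -log₂(0.4206)
I = 1.2495 bits


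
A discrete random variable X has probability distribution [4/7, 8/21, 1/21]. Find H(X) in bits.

H(X) = -Σ p(x) log₂ p(x)
  -4/7 × log₂(4/7) = 0.4613
  -8/21 × log₂(8/21) = 0.5304
  -1/21 × log₂(1/21) = 0.2092
H(X) = 1.2009 bits


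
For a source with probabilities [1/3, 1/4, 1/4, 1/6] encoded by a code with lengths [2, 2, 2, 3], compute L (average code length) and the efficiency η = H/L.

Average length L = Σ p_i × l_i = 2.1667 bits
Entropy H = 1.9591 bits
Efficiency η = H/L × 100% = 90.42%


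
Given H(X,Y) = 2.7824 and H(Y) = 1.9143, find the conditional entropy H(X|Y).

Chain rule: H(X,Y) = H(X|Y) + H(Y)
H(X|Y) = H(X,Y) - H(Y) = 2.7824 - 1.9143 = 0.8681 bits


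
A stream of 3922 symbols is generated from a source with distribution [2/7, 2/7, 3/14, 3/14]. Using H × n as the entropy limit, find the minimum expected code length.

Entropy H = 1.9852 bits/symbol
Minimum bits = H × n = 1.9852 × 3922
= 7786.06 bits


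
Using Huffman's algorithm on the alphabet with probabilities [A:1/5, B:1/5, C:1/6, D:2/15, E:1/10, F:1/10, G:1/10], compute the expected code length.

Huffman tree construction:
Combine smallest probabilities repeatedly
Resulting codes:
  A: 111 (length 3)
  B: 00 (length 2)
  C: 110 (length 3)
  D: 101 (length 3)
  E: 010 (length 3)
  F: 011 (length 3)
  G: 100 (length 3)
Average length = Σ p(s) × length(s) = 2.8000 bits


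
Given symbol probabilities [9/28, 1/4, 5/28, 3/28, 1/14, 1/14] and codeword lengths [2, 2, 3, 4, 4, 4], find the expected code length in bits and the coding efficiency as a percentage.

Average length L = Σ p_i × l_i = 2.6786 bits
Entropy H = 2.3593 bits
Efficiency η = H/L × 100% = 88.08%


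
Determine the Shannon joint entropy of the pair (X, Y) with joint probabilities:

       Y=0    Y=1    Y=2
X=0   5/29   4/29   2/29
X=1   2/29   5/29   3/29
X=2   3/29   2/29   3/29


H(X,Y) = -Σ p(x,y) log₂ p(x,y)
  p(0,0)=5/29: -0.1724 × log₂(0.1724) = 0.4373
  p(0,1)=4/29: -0.1379 × log₂(0.1379) = 0.3942
  p(0,2)=2/29: -0.0690 × log₂(0.0690) = 0.2661
  p(1,0)=2/29: -0.0690 × log₂(0.0690) = 0.2661
  p(1,1)=5/29: -0.1724 × log₂(0.1724) = 0.4373
  p(1,2)=3/29: -0.1034 × log₂(0.1034) = 0.3386
  p(2,0)=3/29: -0.1034 × log₂(0.1034) = 0.3386
  p(2,1)=2/29: -0.0690 × log₂(0.0690) = 0.2661
  p(2,2)=3/29: -0.1034 × log₂(0.1034) = 0.3386
H(X,Y) = 3.0827 bits


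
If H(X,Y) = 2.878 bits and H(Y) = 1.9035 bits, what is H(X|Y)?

Chain rule: H(X,Y) = H(X|Y) + H(Y)
H(X|Y) = H(X,Y) - H(Y) = 2.878 - 1.9035 = 0.9745 bits


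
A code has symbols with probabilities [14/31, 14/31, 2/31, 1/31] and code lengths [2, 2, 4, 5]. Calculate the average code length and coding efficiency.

Average length L = Σ p_i × l_i = 2.2258 bits
Entropy H = 1.4508 bits
Efficiency η = H/L × 100% = 65.18%


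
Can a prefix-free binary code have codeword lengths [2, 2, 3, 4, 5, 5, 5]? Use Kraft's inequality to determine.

Kraft inequality: Σ 2^(-l_i) ≤ 1 for prefix-free code
Calculating: 2^(-2) + 2^(-2) + 2^(-3) + 2^(-4) + 2^(-5) + 2^(-5) + 2^(-5)
= 0.25 + 0.25 + 0.125 + 0.0625 + 0.03125 + 0.03125 + 0.03125
= 0.7812
Since 0.7812 ≤ 1, prefix-free code exists


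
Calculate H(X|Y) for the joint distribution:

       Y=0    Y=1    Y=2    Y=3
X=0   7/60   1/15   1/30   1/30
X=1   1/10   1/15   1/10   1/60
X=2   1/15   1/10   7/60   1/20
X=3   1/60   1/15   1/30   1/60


H(X|Y) = Σ_y p(y) H(X|Y=y)
  p(Y=0) = 3/10, H(X|Y=0) = 1.7721
  p(Y=1) = 3/10, H(X|Y=1) = 1.9749
  p(Y=2) = 17/60, H(X|Y=2) = 1.7839
  p(Y=3) = 7/60, H(X|Y=3) = 1.8424
H(X|Y) = 0.3000×1.7721 + 0.3000×1.9749 + 0.2833×1.7839 + 0.1167×1.8424 = 1.8445 bits


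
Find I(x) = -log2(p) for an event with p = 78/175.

Information content I(x) = -log₂(p(x))
I = -log₂(78/175) = -log₂(0.4457)
I = 1.1658 bits


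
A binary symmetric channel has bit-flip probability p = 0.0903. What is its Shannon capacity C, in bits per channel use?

For BSC with error probability p:
C = 1 - H(p) where H(p) is binary entropy
H(0.0903) = -0.0903 × log₂(0.0903) - 0.9097 × log₂(0.9097)
H(p) = 0.4375
C = 1 - 0.4375 = 0.5625 bits/use


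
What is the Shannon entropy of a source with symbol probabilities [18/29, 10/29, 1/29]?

H(X) = -Σ p(x) log₂ p(x)
  -18/29 × log₂(18/29) = 0.4271
  -10/29 × log₂(10/29) = 0.5297
  -1/29 × log₂(1/29) = 0.1675
H(X) = 1.1243 bits


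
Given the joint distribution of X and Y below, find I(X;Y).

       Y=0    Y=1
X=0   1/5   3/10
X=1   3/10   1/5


H(X) = 1.0000, H(Y) = 1.0000, H(X,Y) = 1.9710
I(X;Y) = H(X) + H(Y) - H(X,Y) = 0.0290 bits


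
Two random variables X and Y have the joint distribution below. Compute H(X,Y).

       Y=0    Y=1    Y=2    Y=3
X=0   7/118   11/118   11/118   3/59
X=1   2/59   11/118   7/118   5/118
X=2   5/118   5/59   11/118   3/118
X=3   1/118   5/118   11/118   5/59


H(X,Y) = -Σ p(x,y) log₂ p(x,y)
  p(0,0)=7/118: -0.0593 × log₂(0.0593) = 0.2418
  p(0,1)=11/118: -0.0932 × log₂(0.0932) = 0.3191
  p(0,2)=11/118: -0.0932 × log₂(0.0932) = 0.3191
  p(0,3)=3/59: -0.0508 × log₂(0.0508) = 0.2185
  p(1,0)=2/59: -0.0339 × log₂(0.0339) = 0.1655
  p(1,1)=11/118: -0.0932 × log₂(0.0932) = 0.3191
  p(1,2)=7/118: -0.0593 × log₂(0.0593) = 0.2418
  p(1,3)=5/118: -0.0424 × log₂(0.0424) = 0.1933
  p(2,0)=5/118: -0.0424 × log₂(0.0424) = 0.1933
  p(2,1)=5/59: -0.0847 × log₂(0.0847) = 0.3018
  p(2,2)=11/118: -0.0932 × log₂(0.0932) = 0.3191
  p(2,3)=3/118: -0.0254 × log₂(0.0254) = 0.1347
  p(3,0)=1/118: -0.0085 × log₂(0.0085) = 0.0583
  p(3,1)=5/118: -0.0424 × log₂(0.0424) = 0.1933
  p(3,2)=11/118: -0.0932 × log₂(0.0932) = 0.3191
  p(3,3)=5/59: -0.0847 × log₂(0.0847) = 0.3018
H(X,Y) = 3.8394 bits


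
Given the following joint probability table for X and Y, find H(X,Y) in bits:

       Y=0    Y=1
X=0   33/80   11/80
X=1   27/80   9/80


H(X,Y) = -Σ p(x,y) log₂ p(x,y)
  p(0,0)=33/80: -0.4125 × log₂(0.4125) = 0.5270
  p(0,1)=11/80: -0.1375 × log₂(0.1375) = 0.3936
  p(1,0)=27/80: -0.3375 × log₂(0.3375) = 0.5289
  p(1,1)=9/80: -0.1125 × log₂(0.1125) = 0.3546
H(X,Y) = 1.8041 bits


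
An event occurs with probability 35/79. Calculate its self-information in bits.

Information content I(x) = -log₂(p(x))
I = -log₂(35/79) = -log₂(0.4430)
I = 1.1745 bits


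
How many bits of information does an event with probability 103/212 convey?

Information content I(x) = -log₂(p(x))
I = -log₂(103/212) = -log₂(0.4858)
I = 1.0414 bits


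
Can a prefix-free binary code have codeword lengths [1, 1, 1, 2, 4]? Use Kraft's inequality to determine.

Kraft inequality: Σ 2^(-l_i) ≤ 1 for prefix-free code
Calculating: 2^(-1) + 2^(-1) + 2^(-1) + 2^(-2) + 2^(-4)
= 0.5 + 0.5 + 0.5 + 0.25 + 0.0625
= 1.8125
Since 1.8125 > 1, prefix-free code does not exist


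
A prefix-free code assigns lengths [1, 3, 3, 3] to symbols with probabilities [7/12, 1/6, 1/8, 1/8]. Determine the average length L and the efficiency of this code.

Average length L = Σ p_i × l_i = 1.8333 bits
Entropy H = 1.6344 bits
Efficiency η = H/L × 100% = 89.15%
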